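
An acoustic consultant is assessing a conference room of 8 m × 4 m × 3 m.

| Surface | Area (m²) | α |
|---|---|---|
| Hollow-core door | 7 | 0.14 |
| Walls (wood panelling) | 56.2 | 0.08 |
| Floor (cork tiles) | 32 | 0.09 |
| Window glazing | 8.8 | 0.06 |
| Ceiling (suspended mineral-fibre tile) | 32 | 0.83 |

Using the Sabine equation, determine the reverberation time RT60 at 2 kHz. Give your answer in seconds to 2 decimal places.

0.44 seconds

Total absorption A = 7×0.14 + 56.2×0.08 + 32×0.09 + 8.8×0.06 + 32×0.83
  = 0.980 + 4.496 + 2.880 + 0.528 + 26.560 = 35.444 m² sabins.
Volume V = 8 × 4 × 3 = 96 m³.
RT60 = 0.161 · V / A = 0.161 × 96 / 35.444 = 0.44 s.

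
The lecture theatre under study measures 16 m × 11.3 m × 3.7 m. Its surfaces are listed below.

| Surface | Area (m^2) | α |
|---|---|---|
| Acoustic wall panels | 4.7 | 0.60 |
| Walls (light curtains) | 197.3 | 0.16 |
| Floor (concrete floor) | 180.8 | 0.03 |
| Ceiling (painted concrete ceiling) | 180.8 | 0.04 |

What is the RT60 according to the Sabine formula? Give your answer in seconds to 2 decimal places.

2.29 s

Summing Sᵢαᵢ: 2.820 + 31.568 + 5.424 + 7.232 → A = 47.044 sabins.
Room volume: 668.96 m³.
Sabine: RT60 = 0.161 × 668.96 / 47.044 = 2.29 s.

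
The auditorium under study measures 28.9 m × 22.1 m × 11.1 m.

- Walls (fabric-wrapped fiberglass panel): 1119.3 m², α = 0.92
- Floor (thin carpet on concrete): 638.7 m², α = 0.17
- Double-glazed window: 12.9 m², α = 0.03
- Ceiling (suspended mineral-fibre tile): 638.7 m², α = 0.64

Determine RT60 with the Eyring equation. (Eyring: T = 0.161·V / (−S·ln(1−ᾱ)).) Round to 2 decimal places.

S = Σ Sᵢ = 2409.6 m².
Σ(Sᵢαᵢ) = 1119.3·0.92 + 638.7·0.17 + 12.9·0.03 + 638.7·0.64 = 1547.490.
ᾱ = 1547.490 / 2409.6 = 0.6422.
−S·ln(1−ᾱ) = −2409.6 × ln(1 − 0.6422) = 2476.541.
V = 28.9 × 22.1 × 11.1 = 7089.459 m³.
T = 0.161·V/[−S·ln(1−ᾱ)] = 0.161·7089.459/2476.541 = 0.46 s.

0.46 seconds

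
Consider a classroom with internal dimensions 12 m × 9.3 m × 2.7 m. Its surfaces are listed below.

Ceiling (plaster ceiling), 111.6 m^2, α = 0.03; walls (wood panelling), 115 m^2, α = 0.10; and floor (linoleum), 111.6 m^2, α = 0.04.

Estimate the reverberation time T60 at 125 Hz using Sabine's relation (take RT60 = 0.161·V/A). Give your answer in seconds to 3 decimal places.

Summing Sᵢαᵢ: 3.348 + 11.500 + 4.464 → A = 19.312 sabins.
Room volume: 301.32 m³.
Sabine: RT60 = 0.161 × 301.32 / 19.312 = 2.512 s.

2.512 s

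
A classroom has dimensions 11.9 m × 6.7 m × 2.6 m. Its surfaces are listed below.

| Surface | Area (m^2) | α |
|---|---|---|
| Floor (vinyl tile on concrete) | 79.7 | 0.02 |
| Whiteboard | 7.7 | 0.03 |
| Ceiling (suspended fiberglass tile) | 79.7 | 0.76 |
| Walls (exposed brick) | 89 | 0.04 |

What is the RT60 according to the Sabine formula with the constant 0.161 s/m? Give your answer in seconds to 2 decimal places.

0.51 s

Equivalent absorption area: A = 79.7×0.02 + 7.7×0.03 + 79.7×0.76 + 89×0.04 = 65.957 m^2.
Volume V = 11.9 × 6.7 × 2.6 = 207.298 m³.
Sabine: RT60 = 0.161 × 207.298 / 65.957 = 0.51 s.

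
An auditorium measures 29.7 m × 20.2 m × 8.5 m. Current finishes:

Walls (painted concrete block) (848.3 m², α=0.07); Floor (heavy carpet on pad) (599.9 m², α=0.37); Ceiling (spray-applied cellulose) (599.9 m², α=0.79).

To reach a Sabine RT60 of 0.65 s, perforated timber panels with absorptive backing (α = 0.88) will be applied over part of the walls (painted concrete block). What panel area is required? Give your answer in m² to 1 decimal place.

Equivalent absorption area: A₁ = 848.3·0.07 + 599.9·0.37 + 599.9·0.79 = 755.265 m².
V = 5099.49 m³. Target absorption A₂ = 0.161 × 5099.49 / 0.65 = 1263.104 sabins.
ΔA needed = 1263.104 − 755.265 = 507.839 sabins.
Each m² of panel replacing the walls (painted concrete block) adds (0.88 − 0.07) = 0.81 sabins.
Panel area = 507.839 / 0.81 = 627.0 m².

627.0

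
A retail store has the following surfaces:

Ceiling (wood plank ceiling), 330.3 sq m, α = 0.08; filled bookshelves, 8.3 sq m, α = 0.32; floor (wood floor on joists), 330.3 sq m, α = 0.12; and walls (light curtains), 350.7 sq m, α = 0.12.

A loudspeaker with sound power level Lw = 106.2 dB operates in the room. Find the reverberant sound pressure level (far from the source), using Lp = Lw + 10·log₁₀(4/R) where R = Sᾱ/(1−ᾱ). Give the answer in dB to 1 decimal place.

Σ(Sᵢαᵢ) = 330.3×0.08 + 8.3×0.32 + 330.3×0.12 + 350.7×0.12 = 110.800; total area S = 1019.6 sq m.
ᾱ = 110.800/1019.6 = 0.1087; R = Sᾱ/(1−ᾱ) = 110.800/(1−0.1087) = 124.313 sq m.
Lp = 106.2 + 10·log₁₀(4/124.313) = 106.2 + (-14.92) = 91.3 dB.

91.3 dB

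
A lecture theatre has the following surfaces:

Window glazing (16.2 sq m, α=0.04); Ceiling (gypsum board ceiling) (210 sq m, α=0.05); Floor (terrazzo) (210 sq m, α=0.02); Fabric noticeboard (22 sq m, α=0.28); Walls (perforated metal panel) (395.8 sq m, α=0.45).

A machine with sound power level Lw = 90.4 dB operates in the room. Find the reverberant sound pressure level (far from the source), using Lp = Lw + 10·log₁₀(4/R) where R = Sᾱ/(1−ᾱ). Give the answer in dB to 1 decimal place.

Σ(Sᵢαᵢ) = 16.2×0.04 + 210×0.05 + 210×0.02 + 22×0.28 + 395.8×0.45 = 199.618; total area S = 854.0 sq m.
ᾱ = 0.2337, so room constant R = A/(1−ᾱ) = 260.496 sq m.
Lp = 90.4 + 10·log₁₀(4/260.496) = 90.4 + (-18.14) = 72.3 dB.

72.3 dB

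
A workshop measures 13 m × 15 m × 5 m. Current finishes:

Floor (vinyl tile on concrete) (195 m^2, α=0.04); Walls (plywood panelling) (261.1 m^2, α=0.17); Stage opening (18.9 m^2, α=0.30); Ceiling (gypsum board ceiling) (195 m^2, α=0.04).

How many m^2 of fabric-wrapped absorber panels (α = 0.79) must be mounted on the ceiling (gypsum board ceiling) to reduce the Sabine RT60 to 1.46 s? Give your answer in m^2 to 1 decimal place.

Summing Sᵢαᵢ: 7.800 + 44.387 + 5.670 + 7.800 → A₁ = 65.657 sabins.
Required A₂ = 0.161·975/1.46 = 107.517 sabins.
Absorption to add: 107.517 − 65.657 = 41.860 sabins.
Net gain per m^2: Δα = 0.79 − 0.04 = 0.75.
Area = ΔA/Δα = 41.860/0.75 = 55.8 m^2.

55.8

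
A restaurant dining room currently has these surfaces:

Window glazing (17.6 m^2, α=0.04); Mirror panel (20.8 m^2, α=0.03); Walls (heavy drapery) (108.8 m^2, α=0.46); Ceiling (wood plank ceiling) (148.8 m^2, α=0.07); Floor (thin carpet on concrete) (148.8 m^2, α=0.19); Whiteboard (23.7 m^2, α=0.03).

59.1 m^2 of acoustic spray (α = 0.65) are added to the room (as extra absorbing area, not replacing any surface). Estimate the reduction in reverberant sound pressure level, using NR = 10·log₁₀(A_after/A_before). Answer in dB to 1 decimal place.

Total absorption A_before = 17.6*0.04 + 20.8*0.03 + 108.8*0.46 + 148.8*0.07 + 148.8*0.19 + 23.7*0.03
  = 0.704 + 0.624 + 50.048 + 10.416 + 28.272 + 0.711 = 90.775 m^2 sabins.
Added absorption = 59.1 × 0.65 = 38.415 sabins.
New total A_after = 129.190 sabins.
NR = 10·log₁₀(129.190/90.775) = 1.5 dB.

1.5 dB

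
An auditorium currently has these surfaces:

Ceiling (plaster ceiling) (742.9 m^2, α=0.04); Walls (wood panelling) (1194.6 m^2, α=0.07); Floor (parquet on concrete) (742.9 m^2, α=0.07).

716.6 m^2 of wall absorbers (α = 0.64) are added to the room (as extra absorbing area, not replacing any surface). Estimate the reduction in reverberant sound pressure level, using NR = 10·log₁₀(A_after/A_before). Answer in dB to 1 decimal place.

5.8 dB

Summing Sᵢαᵢ: 29.716 + 83.622 + 52.003 → A_before = 165.341 sabins.
Added absorption = 716.6 × 0.64 = 458.624 sabins.
A_after = 165.341 + 458.624 = 623.965 sabins.
Reduction = 10 log₁₀(A_after/A_before) = 10 log₁₀(3.7738) = 5.8 dB.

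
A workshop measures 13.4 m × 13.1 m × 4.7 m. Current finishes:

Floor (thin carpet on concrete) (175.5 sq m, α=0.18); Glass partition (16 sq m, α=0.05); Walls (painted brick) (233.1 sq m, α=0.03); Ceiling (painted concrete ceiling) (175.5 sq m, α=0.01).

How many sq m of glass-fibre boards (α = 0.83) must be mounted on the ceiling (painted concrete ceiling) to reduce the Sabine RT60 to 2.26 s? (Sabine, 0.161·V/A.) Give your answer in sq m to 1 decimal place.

A₁ = Σ Sᵢαᵢ = 175.5×0.18 + 16×0.05 + 233.1×0.03 + 175.5×0.01 = 41.138 sabins.
Required A₂ = 0.161·825.038/2.26 = 58.775 sabins.
Absorption to add: 58.775 − 41.138 = 17.637 sabins.
Each sq m of panel replacing the ceiling (painted concrete ceiling) adds (0.83 − 0.01) = 0.82 sabins.
Area = ΔA/Δα = 17.637/0.82 = 21.5 sq m.

21.5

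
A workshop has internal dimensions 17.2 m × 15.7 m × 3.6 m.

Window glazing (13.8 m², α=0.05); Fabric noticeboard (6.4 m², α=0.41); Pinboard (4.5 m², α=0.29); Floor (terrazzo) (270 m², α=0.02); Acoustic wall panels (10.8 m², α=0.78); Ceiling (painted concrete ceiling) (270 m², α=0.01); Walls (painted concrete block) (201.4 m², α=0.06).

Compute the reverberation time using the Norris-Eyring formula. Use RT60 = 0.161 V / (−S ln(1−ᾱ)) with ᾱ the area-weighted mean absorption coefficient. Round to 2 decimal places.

4.61 s

S = Σ Sᵢ = 776.9 m².
Σ(Sᵢαᵢ) = 13.8·0.05 + 6.4·0.41 + 4.5·0.29 + 270·0.02 + 10.8·0.78 + 270·0.01 + 201.4·0.06 = 33.227.
ᾱ = 33.227 / 776.9 = 0.0428.
Eyring denominator: −S ln(1−ᾱ) = 33.984.
V = 17.2 × 15.7 × 3.6 = 972.144 m³.
RT60 = 0.161 × 972.144 / 33.984 = 4.61 s.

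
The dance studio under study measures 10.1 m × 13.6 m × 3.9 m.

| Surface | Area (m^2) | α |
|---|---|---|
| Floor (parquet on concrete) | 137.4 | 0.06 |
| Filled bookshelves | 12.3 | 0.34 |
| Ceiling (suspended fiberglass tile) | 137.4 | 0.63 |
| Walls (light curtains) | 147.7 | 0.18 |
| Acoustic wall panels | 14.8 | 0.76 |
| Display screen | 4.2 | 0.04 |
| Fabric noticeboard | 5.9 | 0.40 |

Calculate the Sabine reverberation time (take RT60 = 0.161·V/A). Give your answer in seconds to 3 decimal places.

0.619 sec

Summing Sᵢαᵢ: 8.244 + 4.182 + 86.562 + 26.586 + 11.248 + 0.168 + 2.360 → A = 139.350 sabins.
V = 10.1·13.6·3.9 = 535.704 m³.
T = 0.161 V/A = 0.161·535.704/139.350 = 0.619 s.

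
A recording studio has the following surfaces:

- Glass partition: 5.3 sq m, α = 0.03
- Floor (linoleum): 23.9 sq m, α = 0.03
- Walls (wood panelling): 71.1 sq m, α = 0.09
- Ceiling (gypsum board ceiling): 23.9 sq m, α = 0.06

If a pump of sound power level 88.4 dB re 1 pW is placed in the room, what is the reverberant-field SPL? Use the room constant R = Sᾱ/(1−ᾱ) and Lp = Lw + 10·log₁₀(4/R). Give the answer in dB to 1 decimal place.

84.7 dB

Σ(Sᵢαᵢ) = 5.3·0.03 + 23.9·0.03 + 71.1·0.09 + 23.9·0.06 = 8.709; total area S = 124.2 sq m.
ᾱ = 8.709/124.2 = 0.0701; R = Sᾱ/(1−ᾱ) = 8.709/(1−0.0701) = 9.366 sq m.
Lp = 88.4 + 10·log₁₀(4/9.366) = 88.4 + (-3.69) = 84.7 dB.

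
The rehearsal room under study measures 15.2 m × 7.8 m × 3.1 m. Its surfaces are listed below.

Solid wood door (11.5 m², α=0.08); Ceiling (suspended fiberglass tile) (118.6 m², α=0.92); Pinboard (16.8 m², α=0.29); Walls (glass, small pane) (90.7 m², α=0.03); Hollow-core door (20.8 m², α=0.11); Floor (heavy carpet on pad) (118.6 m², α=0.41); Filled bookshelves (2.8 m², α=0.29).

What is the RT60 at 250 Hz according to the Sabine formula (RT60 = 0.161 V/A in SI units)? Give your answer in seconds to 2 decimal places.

0.35 s

Total absorption A = 11.5*0.08 + 118.6*0.92 + 16.8*0.29 + 90.7*0.03 + 20.8*0.11 + 118.6*0.41 + 2.8*0.29
  = 0.920 + 109.112 + 4.872 + 2.721 + 2.288 + 48.626 + 0.812 = 169.351 m² sabins.
V = 15.2·7.8·3.1 = 367.536 m³.
RT60 = 0.161 · V / A = 0.161 × 367.536 / 169.351 = 0.35 s.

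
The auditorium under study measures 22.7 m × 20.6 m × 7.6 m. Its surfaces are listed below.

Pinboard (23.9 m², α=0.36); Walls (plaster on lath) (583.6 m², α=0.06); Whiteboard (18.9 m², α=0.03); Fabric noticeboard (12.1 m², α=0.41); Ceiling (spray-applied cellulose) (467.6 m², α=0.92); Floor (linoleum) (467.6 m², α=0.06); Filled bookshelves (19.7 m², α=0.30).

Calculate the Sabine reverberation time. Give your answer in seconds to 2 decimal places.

Total absorption A = 23.9·0.36 + 583.6·0.06 + 18.9·0.03 + 12.1·0.41 + 467.6·0.92 + 467.6·0.06 + 19.7·0.30
  = 8.604 + 35.016 + 0.567 + 4.961 + 430.192 + 28.056 + 5.910 = 513.306 m² sabins.
Room volume: 3553.912 m³.
RT60 = 0.161 · V / A = 0.161 × 3553.912 / 513.306 = 1.11 s.

1.11 s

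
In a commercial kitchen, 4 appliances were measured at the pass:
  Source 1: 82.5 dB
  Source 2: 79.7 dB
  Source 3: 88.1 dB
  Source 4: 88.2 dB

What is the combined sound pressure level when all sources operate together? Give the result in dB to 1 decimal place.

92.0 dB

Σ 10^(Lᵢ/10) = 1.578e+09.
Back to dB: 10·log₁₀ Σ = 92.0 dB.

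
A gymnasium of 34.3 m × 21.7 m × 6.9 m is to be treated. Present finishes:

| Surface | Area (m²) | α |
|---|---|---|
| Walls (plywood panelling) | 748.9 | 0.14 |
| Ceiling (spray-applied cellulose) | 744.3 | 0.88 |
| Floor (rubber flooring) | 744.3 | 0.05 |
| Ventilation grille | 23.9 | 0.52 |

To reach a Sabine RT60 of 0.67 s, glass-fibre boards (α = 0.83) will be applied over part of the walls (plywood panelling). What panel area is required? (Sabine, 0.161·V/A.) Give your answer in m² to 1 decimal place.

615.4

Total absorption A₁ = 748.9·0.14 + 744.3·0.88 + 744.3·0.05 + 23.9·0.52
  = 104.846 + 654.984 + 37.215 + 12.428 = 809.473 m² sabins.
V = 5135.739 m³. Target absorption A₂ = 0.161 × 5135.739 / 0.67 = 1234.110 sabins.
ΔA needed = 1234.110 − 809.473 = 424.637 sabins.
Each m² of panel replacing the walls (plywood panelling) adds (0.83 − 0.14) = 0.69 sabins.
Panel area = 424.637 / 0.69 = 615.4 m².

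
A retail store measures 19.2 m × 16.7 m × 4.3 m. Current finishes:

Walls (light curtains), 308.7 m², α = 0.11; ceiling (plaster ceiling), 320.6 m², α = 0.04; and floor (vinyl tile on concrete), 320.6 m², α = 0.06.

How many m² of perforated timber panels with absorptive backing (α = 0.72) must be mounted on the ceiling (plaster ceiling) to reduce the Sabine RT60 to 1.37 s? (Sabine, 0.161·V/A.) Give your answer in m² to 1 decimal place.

Total absorption A₁ = 308.7·0.11 + 320.6·0.04 + 320.6·0.06
  = 33.957 + 12.824 + 19.236 = 66.017 m² sabins.
Required A₂ = 0.161·1378.752/1.37 = 162.029 sabins.
Absorption to add: 162.029 − 66.017 = 96.012 sabins.
Net gain per m²: Δα = 0.72 − 0.04 = 0.68.
Panel area = 96.012 / 0.68 = 141.2 m².

141.2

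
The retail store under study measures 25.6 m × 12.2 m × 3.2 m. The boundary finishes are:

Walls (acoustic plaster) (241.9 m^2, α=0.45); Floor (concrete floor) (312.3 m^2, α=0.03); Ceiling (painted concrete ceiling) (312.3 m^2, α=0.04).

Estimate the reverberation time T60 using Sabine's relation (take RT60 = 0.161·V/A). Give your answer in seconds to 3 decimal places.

1.231 sec

Equivalent absorption area: A = 241.9·0.45 + 312.3·0.03 + 312.3·0.04 = 130.716 m^2.
Volume V = 25.6 × 12.2 × 3.2 = 999.424 m³.
Sabine: RT60 = 0.161 × 999.424 / 130.716 = 1.231 s.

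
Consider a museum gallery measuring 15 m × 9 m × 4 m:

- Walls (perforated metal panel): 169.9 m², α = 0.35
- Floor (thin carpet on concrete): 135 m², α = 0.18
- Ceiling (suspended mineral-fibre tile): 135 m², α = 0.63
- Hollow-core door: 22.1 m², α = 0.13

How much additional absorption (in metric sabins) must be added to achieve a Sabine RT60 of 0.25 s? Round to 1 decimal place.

176.1 sabins

Equivalent absorption area: A₁ = 169.9*0.35 + 135*0.18 + 135*0.63 + 22.1*0.13 = 171.688 m².
For T = 0.25 s, need A₂ = 0.161·V/T = 0.161·540/0.25 = 347.760 sabins.
Shortfall: 347.760 − 171.688 = 176.1 sabins.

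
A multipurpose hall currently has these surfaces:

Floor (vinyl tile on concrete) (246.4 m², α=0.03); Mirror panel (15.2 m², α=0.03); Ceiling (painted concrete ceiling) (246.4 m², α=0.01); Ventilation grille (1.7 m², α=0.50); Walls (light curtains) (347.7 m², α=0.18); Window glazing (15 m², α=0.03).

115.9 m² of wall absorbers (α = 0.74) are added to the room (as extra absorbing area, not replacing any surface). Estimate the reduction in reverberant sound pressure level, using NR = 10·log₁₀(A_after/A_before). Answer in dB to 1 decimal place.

Summing Sᵢαᵢ: 7.392 + 0.456 + 2.464 + 0.850 + 62.586 + 0.450 → A_before = 74.198 sabins.
Treatment contributes 115.9·0.74 = 85.766 sabins.
New total A_after = 159.964 sabins.
Reduction = 10 log₁₀(A_after/A_before) = 10 log₁₀(2.1559) = 3.3 dB.

3.3 dB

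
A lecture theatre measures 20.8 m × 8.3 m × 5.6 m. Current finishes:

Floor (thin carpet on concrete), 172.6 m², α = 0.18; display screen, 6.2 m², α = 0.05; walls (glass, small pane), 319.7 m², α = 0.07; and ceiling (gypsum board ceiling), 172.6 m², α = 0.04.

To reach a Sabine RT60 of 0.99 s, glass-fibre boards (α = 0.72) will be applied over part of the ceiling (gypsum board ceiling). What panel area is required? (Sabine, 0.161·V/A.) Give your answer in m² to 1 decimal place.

Total absorption A₁ = 172.6×0.18 + 6.2×0.05 + 319.7×0.07 + 172.6×0.04
  = 31.068 + 0.310 + 22.379 + 6.904 = 60.661 m² sabins.
V = 966.784 m³. Target absorption A₂ = 0.161 × 966.784 / 0.99 = 157.224 sabins.
Absorption to add: 157.224 − 60.661 = 96.563 sabins.
Each m² of panel replacing the ceiling (gypsum board ceiling) adds (0.72 − 0.04) = 0.68 sabins.
Panel area = 96.563 / 0.68 = 142.0 m².

142.0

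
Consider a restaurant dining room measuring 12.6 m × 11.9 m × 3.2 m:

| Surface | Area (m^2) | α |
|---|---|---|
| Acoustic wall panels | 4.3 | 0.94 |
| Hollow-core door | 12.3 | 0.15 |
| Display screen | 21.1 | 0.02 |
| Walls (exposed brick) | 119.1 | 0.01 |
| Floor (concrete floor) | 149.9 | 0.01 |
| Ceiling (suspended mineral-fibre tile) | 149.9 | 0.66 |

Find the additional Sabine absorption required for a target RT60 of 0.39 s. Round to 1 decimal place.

Summing Sᵢαᵢ: 4.042 + 1.845 + 0.422 + 1.191 + 1.499 + 98.934 → A₁ = 107.933 sabins.
V = 479.808 m³. Required absorption A₂ = 0.161 × 479.808 / 0.39 = 198.075 sabins.
ΔA = A₂ − A₁ = 198.075 − 107.933 = 90.1 sabins.

90.1 sabins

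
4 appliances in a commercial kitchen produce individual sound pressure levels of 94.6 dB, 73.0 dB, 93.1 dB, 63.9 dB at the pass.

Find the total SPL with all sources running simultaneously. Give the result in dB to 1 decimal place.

96.9 dB

Σ 10^(Lᵢ/10) = 4.948e+09.
Back to dB: 10·log₁₀ Σ = 96.9 dB.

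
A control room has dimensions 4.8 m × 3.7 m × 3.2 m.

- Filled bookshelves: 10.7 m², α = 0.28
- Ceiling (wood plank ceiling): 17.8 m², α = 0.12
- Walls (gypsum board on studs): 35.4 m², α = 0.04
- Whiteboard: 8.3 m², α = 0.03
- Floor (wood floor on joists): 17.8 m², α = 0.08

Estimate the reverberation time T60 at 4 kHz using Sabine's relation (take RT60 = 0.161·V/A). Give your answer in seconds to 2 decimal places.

1.11 seconds

Summing Sᵢαᵢ: 2.996 + 2.136 + 1.416 + 0.249 + 1.424 → A = 8.221 sabins.
Volume V = 4.8 × 3.7 × 3.2 = 56.832 m³.
RT60 = 0.161 · V / A = 0.161 × 56.832 / 8.221 = 1.11 s.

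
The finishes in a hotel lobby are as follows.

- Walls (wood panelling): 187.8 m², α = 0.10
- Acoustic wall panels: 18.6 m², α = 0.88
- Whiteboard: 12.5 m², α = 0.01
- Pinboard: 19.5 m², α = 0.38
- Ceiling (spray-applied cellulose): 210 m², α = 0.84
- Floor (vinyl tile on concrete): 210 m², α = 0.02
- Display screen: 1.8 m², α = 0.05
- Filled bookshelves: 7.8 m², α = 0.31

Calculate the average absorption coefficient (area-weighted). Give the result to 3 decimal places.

0.338

S = Σ Sᵢ = 187.8 + 18.6 + 12.5 + 19.5 + 210 + 210 + 1.8 + 7.8 = 668.0 m².
A = 187.8*0.10 + 18.6*0.88 + 12.5*0.01 + 19.5*0.38 + 210*0.84 + 210*0.02 + 1.8*0.05 + 7.8*0.31 = 225.791 sabins.
ᾱ = 225.791 / 668.0 = 0.338.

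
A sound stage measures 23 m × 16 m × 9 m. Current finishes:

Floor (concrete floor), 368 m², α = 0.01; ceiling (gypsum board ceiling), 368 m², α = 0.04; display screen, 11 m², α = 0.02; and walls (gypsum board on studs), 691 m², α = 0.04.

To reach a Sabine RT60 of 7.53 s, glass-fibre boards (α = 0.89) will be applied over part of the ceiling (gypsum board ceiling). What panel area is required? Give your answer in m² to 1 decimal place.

28.9

Total absorption A₁ = 368*0.01 + 368*0.04 + 11*0.02 + 691*0.04
  = 3.680 + 14.720 + 0.220 + 27.640 = 46.260 m² sabins.
Required A₂ = 0.161·3312/7.53 = 70.814 sabins.
ΔA needed = 70.814 − 46.260 = 24.554 sabins.
Net gain per m²: Δα = 0.89 − 0.04 = 0.85.
Panel area = 24.554 / 0.85 = 28.9 m².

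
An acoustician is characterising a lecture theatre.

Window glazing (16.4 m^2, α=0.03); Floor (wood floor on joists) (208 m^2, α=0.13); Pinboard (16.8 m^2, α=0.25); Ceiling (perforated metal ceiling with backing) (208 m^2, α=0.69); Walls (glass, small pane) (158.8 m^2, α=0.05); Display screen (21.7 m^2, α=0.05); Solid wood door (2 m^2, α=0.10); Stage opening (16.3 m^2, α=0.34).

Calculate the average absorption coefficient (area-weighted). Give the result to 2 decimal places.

0.29

Total surface area S = 648.0 m^2.
A = 16.4·0.03 + 208·0.13 + 16.8·0.25 + 208·0.69 + 158.8·0.05 + 21.7·0.05 + 2·0.10 + 16.3·0.34 = 190.019 sabins.
ᾱ = A/S = 0.29.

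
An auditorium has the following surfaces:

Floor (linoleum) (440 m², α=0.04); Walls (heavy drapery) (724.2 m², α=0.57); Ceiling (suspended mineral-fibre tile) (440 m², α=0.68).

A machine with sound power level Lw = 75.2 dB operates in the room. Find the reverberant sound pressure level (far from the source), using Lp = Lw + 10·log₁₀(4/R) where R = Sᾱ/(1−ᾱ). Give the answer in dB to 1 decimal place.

50.0 dB

Σ(Sᵢαᵢ) = 440·0.04 + 724.2·0.57 + 440·0.68 = 729.594; total area S = 1604.2 m².
ᾱ = 0.4548, so room constant R = A/(1−ᾱ) = 1338.213 m².
Lp = 75.2 + 10·log₁₀(4/1338.213) = 75.2 + (-25.24) = 50.0 dB.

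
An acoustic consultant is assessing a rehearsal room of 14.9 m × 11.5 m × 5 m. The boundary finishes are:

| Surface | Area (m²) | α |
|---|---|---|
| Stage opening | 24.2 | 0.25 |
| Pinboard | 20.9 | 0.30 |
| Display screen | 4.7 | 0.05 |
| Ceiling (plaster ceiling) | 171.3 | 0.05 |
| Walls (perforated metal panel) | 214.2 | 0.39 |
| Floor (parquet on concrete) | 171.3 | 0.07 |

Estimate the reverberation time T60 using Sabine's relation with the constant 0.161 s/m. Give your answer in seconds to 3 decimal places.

Summing Sᵢαᵢ: 6.050 + 6.270 + 0.235 + 8.565 + 83.538 + 11.991 → A = 116.649 sabins.
Room volume: 856.75 m³.
Sabine: RT60 = 0.161 × 856.75 / 116.649 = 1.182 s.

1.182 s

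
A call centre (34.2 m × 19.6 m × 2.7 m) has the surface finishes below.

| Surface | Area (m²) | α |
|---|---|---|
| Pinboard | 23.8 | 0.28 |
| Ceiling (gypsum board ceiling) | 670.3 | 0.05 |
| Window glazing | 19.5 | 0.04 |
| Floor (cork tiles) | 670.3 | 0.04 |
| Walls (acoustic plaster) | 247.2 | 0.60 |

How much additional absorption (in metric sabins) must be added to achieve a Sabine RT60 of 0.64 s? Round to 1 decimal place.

Summing Sᵢαᵢ: 6.664 + 33.515 + 0.780 + 26.812 + 148.320 → A₁ = 216.091 sabins.
V = 1809.864 m³. Required absorption A₂ = 0.161 × 1809.864 / 0.64 = 455.294 sabins.
Additional absorption ΔA = 455.294 − 216.091 = 239.2 sabins.

239.2 sabins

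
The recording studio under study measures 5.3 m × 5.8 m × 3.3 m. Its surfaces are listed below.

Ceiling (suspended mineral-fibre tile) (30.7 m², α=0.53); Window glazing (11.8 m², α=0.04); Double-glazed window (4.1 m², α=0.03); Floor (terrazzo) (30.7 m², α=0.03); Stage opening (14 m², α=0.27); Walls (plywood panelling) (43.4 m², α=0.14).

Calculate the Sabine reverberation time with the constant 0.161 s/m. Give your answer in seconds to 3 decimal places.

Equivalent absorption area: A = 30.7·0.53 + 11.8·0.04 + 4.1·0.03 + 30.7·0.03 + 14·0.27 + 43.4·0.14 = 27.643 m².
Room volume: 101.442 m³.
T = 0.161 V/A = 0.161·101.442/27.643 = 0.591 s.

0.591 s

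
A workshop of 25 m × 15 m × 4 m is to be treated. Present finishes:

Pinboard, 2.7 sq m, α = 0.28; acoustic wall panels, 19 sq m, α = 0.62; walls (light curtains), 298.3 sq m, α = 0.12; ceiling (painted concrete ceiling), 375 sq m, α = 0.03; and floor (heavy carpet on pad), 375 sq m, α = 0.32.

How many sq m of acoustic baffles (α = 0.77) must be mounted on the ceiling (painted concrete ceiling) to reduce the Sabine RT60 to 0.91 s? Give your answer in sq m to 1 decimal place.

Equivalent absorption area: A₁ = 2.7*0.28 + 19*0.62 + 298.3*0.12 + 375*0.03 + 375*0.32 = 179.582 sq m.
Required A₂ = 0.161·1500/0.91 = 265.385 sabins.
ΔA needed = 265.385 − 179.582 = 85.803 sabins.
Net gain per sq m: Δα = 0.77 − 0.03 = 0.74.
Area = ΔA/Δα = 85.803/0.74 = 115.9 sq m.

115.9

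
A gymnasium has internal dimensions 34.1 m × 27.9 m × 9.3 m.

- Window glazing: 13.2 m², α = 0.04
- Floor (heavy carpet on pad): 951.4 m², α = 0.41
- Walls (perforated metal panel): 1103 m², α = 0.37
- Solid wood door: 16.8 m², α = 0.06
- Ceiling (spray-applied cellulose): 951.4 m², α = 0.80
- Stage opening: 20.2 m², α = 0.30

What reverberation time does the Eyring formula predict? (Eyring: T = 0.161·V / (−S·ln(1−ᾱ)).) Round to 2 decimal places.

0.65 s

Total surface area S = 13.2 + 951.4 + 1103 + 16.8 + 951.4 + 20.2 = 3056.0 m².
Absorption A = 13.2×0.04 + 951.4×0.41 + 1103×0.37 + 16.8×0.06 + 951.4×0.80 + 20.2×0.30 = 1566.900 sabins.
Mean coefficient ᾱ = A/S = 0.5127.
−S·ln(1−ᾱ) = −3056.0 × ln(1 − 0.5127) = 2196.883.
V = 34.1 × 27.9 × 9.3 = 8847.927 m³.
T = 0.161·V/[−S·ln(1−ᾱ)] = 0.161·8847.927/2196.883 = 0.65 s.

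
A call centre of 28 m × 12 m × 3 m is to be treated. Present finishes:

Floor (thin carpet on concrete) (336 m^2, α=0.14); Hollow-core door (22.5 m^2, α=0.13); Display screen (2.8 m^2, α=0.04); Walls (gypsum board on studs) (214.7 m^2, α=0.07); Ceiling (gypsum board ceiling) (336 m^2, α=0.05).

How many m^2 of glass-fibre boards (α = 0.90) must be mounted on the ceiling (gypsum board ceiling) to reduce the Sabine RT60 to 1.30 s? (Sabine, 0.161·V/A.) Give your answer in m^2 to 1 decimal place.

A₁ = Σ Sᵢαᵢ = 336×0.14 + 22.5×0.13 + 2.8×0.04 + 214.7×0.07 + 336×0.05 = 81.906 sabins.
V = 1008 m³. Target absorption A₂ = 0.161 × 1008 / 1.30 = 124.837 sabins.
Absorption to add: 124.837 − 81.906 = 42.931 sabins.
Each m^2 of panel replacing the ceiling (gypsum board ceiling) adds (0.90 − 0.05) = 0.85 sabins.
Area = ΔA/Δα = 42.931/0.85 = 50.5 m^2.

50.5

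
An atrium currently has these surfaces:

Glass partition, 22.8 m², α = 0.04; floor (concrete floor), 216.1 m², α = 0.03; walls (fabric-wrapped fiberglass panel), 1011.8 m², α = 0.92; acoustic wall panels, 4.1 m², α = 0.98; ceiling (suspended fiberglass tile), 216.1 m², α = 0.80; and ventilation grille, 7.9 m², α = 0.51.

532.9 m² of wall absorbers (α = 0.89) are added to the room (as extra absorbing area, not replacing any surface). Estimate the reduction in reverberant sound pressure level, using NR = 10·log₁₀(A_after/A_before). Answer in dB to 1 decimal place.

1.5 dB

Summing Sᵢαᵢ: 0.912 + 6.483 + 930.856 + 4.018 + 172.880 + 4.029 → A_before = 1119.178 sabins.
Added absorption = 532.9 × 0.89 = 474.281 sabins.
A_after = 1119.178 + 474.281 = 1593.459 sabins.
Reduction = 10 log₁₀(A_after/A_before) = 10 log₁₀(1.4238) = 1.5 dB.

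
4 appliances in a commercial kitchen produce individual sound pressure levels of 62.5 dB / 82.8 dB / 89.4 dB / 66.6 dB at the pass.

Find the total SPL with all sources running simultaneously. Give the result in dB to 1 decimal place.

90.3 dB

Σ 10^(Lᵢ/10) = 1.068e+09.
L_total = 10·log₁₀(1.068e+09) = 90.3 dB.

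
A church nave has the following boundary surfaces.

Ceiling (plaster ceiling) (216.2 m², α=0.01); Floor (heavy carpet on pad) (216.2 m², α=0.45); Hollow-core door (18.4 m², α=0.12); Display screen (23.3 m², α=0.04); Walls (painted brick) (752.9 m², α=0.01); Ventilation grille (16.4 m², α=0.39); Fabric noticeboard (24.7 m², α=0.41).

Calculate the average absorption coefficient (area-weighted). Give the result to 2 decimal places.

Total surface area S = 1268.1 m².
Σ(Sᵢαᵢ) = 216.2×0.01 + 216.2×0.45 + 18.4×0.12 + 23.3×0.04 + 752.9×0.01 + 16.4×0.39 + 24.7×0.41 = 126.644.
ᾱ = A/S = 0.10.

0.10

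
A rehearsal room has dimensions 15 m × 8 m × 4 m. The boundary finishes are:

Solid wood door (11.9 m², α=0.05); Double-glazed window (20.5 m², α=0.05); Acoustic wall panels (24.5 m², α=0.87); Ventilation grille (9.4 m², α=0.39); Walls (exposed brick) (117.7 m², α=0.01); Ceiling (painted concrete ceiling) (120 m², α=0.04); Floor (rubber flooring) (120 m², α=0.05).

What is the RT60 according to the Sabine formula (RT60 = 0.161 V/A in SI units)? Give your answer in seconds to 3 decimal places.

2.003 s

Summing Sᵢαᵢ: 0.595 + 1.025 + 21.315 + 3.666 + 1.177 + 4.800 + 6.000 → A = 38.578 sabins.
Room volume: 480 m³.
RT60 = 0.161 · V / A = 0.161 × 480 / 38.578 = 2.003 s.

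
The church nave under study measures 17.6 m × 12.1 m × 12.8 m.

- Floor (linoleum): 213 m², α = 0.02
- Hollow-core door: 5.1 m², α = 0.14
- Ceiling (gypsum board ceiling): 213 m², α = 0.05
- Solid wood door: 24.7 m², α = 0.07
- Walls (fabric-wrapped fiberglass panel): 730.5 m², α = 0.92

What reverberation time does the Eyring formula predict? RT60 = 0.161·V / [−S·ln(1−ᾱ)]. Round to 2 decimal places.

0.43 s

Total surface area S = 213 + 5.1 + 213 + 24.7 + 730.5 = 1186.3 m².
Σ(Sᵢαᵢ) = 213×0.02 + 5.1×0.14 + 213×0.05 + 24.7×0.07 + 730.5×0.92 = 689.413.
ᾱ = 689.413 / 1186.3 = 0.5811.
Eyring denominator: −S ln(1−ᾱ) = 1032.227.
V = 17.6 × 12.1 × 12.8 = 2725.888 m³.
RT60 = 0.161 × 2725.888 / 1032.227 = 0.43 s.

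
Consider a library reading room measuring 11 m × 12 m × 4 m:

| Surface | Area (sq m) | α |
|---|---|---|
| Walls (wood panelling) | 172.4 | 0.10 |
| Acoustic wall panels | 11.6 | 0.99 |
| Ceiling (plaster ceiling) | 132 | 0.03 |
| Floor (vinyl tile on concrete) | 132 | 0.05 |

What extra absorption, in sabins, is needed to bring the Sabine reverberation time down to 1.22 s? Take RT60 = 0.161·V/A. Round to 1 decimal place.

Total absorption A₁ = 172.4·0.10 + 11.6·0.99 + 132·0.03 + 132·0.05
  = 17.240 + 11.484 + 3.960 + 6.600 = 39.284 sq m sabins.
V = 528 m³. Required absorption A₂ = 0.161 × 528 / 1.22 = 69.679 sabins.
Shortfall: 69.679 − 39.284 = 30.4 sabins.

30.4 sabins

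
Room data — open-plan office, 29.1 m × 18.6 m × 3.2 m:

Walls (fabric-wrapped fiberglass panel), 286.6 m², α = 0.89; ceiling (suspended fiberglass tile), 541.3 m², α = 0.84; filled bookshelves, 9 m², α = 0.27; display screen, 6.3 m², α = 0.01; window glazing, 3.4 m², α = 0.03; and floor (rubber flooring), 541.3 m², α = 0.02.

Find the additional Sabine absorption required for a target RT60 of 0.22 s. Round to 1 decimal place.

Summing Sᵢαᵢ: 255.074 + 454.692 + 2.430 + 0.063 + 0.102 + 10.826 → A₁ = 723.187 sabins.
Target A₂ = 0.161·1732.032/0.22 = 1267.533 sabins (V = 1732.032 m³).
Additional absorption ΔA = 1267.533 − 723.187 = 544.3 sabins.

544.3 sabins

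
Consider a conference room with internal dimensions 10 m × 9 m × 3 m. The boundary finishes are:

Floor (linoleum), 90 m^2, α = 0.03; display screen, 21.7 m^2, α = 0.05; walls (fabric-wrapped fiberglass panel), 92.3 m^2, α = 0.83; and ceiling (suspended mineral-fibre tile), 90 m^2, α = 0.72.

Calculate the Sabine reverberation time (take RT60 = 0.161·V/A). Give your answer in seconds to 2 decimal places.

0.30 s

Total absorption A = 90*0.03 + 21.7*0.05 + 92.3*0.83 + 90*0.72
  = 2.700 + 1.085 + 76.609 + 64.800 = 145.194 m^2 sabins.
Volume V = 10 × 9 × 3 = 270 m³.
Sabine: RT60 = 0.161 × 270 / 145.194 = 0.30 s.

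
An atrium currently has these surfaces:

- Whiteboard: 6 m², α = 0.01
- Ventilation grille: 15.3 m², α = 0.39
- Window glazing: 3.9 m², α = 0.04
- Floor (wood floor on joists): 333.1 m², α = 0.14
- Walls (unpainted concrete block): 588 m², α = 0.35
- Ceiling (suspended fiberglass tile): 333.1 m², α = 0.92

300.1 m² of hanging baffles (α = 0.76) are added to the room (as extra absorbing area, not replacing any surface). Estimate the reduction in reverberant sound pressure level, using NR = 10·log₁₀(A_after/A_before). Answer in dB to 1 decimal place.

1.5 dB

A_before = Σ Sᵢαᵢ = 6*0.01 + 15.3*0.39 + 3.9*0.04 + 333.1*0.14 + 588*0.35 + 333.1*0.92 = 565.069 sabins.
Added absorption = 300.1 × 0.76 = 228.076 sabins.
New total A_after = 793.145 sabins.
Reduction = 10 log₁₀(A_after/A_before) = 10 log₁₀(1.4036) = 1.5 dB.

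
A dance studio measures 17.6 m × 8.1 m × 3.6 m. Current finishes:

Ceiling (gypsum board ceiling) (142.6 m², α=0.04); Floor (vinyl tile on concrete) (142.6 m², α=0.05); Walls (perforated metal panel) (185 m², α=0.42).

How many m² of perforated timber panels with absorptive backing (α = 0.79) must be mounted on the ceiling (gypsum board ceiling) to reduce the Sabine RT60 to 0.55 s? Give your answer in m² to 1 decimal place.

Total absorption A₁ = 142.6*0.04 + 142.6*0.05 + 185*0.42
  = 5.704 + 7.130 + 77.700 = 90.534 m² sabins.
Required A₂ = 0.161·513.216/0.55 = 150.232 sabins.
Absorption to add: 150.232 − 90.534 = 59.698 sabins.
Each m² of panel replacing the ceiling (gypsum board ceiling) adds (0.79 − 0.04) = 0.75 sabins.
Panel area = 59.698 / 0.75 = 79.6 m².

79.6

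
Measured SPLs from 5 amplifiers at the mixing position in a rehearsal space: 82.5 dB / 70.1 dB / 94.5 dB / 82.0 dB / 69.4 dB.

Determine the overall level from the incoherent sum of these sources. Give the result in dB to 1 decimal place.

95.0 dB

Converting to relative power and adding: 10^(82.5/10) + 10^(70.1/10) + 10^(94.5/10) + 10^(82.0/10) + 10^(69.4/10) = 3.174e+09.
Combined level = 10 log₁₀(3.174e+09) = 95.0 dB.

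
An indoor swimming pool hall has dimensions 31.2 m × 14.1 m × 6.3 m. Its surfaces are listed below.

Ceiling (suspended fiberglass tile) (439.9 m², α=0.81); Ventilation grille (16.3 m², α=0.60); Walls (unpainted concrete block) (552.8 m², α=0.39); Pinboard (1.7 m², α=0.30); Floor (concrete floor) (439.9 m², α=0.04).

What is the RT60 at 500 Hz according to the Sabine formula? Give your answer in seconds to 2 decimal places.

Equivalent absorption area: A = 439.9·0.81 + 16.3·0.60 + 552.8·0.39 + 1.7·0.30 + 439.9·0.04 = 599.797 m².
Volume V = 31.2 × 14.1 × 6.3 = 2771.496 m³.
RT60 = 0.161 · V / A = 0.161 × 2771.496 / 599.797 = 0.74 s.

0.74 sec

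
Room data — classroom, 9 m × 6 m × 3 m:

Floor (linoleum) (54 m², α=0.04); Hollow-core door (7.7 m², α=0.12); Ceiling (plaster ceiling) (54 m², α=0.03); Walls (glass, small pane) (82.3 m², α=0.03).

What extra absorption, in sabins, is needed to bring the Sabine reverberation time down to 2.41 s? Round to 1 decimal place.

3.6 sabins

Total absorption A₁ = 54·0.04 + 7.7·0.12 + 54·0.03 + 82.3·0.03
  = 2.160 + 0.924 + 1.620 + 2.469 = 7.173 m² sabins.
V = 162 m³. Required absorption A₂ = 0.161 × 162 / 2.41 = 10.822 sabins.
Additional absorption ΔA = 10.822 − 7.173 = 3.6 sabins.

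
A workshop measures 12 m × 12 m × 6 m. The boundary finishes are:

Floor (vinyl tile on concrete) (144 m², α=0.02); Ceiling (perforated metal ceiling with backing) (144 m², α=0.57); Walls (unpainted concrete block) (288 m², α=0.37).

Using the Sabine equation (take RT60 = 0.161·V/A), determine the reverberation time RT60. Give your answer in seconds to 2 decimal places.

0.73 s

Total absorption A = 144×0.02 + 144×0.57 + 288×0.37
  = 2.880 + 82.080 + 106.560 = 191.520 m² sabins.
Room volume: 864 m³.
RT60 = 0.161 · V / A = 0.161 × 864 / 191.520 = 0.73 s.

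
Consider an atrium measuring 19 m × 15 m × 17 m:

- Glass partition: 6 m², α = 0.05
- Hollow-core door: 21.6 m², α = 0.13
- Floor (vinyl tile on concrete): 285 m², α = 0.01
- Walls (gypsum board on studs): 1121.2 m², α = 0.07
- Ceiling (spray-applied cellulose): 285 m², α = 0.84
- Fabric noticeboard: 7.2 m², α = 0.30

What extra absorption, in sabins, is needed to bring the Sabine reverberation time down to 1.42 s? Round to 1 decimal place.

Summing Sᵢαᵢ: 0.300 + 2.808 + 2.850 + 78.484 + 239.400 + 2.160 → A₁ = 326.002 sabins.
V = 4845 m³. Required absorption A₂ = 0.161 × 4845 / 1.42 = 549.327 sabins.
Additional absorption ΔA = 549.327 − 326.002 = 223.3 sabins.

223.3 sabins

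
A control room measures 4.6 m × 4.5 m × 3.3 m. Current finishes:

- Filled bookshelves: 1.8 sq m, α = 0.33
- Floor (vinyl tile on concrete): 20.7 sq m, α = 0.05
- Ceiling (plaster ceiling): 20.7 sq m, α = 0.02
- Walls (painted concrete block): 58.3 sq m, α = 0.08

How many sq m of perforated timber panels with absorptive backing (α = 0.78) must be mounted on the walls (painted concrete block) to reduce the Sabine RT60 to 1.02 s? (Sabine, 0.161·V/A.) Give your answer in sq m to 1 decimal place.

Summing Sᵢαᵢ: 0.594 + 1.035 + 0.414 + 4.664 → A₁ = 6.707 sabins.
V = 68.31 m³. Target absorption A₂ = 0.161 × 68.31 / 1.02 = 10.782 sabins.
ΔA needed = 10.782 − 6.707 = 4.075 sabins.
Each sq m of panel replacing the walls (painted concrete block) adds (0.78 − 0.08) = 0.70 sabins.
Area = ΔA/Δα = 4.075/0.70 = 5.8 sq m.

5.8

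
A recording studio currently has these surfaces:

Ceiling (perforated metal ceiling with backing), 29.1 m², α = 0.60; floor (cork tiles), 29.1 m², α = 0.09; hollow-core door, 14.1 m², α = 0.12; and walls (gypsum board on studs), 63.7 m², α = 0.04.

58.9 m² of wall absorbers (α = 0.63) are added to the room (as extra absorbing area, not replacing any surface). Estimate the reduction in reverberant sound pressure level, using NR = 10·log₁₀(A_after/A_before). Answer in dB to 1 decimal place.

Equivalent absorption area: A_before = 29.1×0.60 + 29.1×0.09 + 14.1×0.12 + 63.7×0.04 = 24.319 m².
Treatment contributes 58.9·0.63 = 37.107 sabins.
New total A_after = 61.426 sabins.
NR = 10·log₁₀(61.426/24.319) = 4.0 dB.

4.0 dB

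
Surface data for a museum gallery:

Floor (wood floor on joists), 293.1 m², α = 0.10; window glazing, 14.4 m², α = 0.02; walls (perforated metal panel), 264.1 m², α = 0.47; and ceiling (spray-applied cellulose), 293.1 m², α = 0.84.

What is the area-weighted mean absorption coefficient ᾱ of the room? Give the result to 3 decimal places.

Total surface area S = 864.7 m².
Weighted sum Σ Sα = 399.929.
ᾱ = 399.929 / 864.7 = 0.463.

0.463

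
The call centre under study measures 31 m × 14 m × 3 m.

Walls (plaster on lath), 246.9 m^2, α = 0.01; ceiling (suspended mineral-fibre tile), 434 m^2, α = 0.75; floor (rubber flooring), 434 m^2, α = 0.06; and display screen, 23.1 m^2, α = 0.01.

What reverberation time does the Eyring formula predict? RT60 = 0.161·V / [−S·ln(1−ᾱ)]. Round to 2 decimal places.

0.49 sec

Total surface area S = 246.9 + 434 + 434 + 23.1 = 1138.0 m^2.
Σ(Sᵢαᵢ) = 246.9·0.01 + 434·0.75 + 434·0.06 + 23.1·0.01 = 354.240.
ᾱ = 354.240 / 1138.0 = 0.3113.
Eyring denominator: −S ln(1−ᾱ) = 424.417.
V = 31 × 14 × 3 = 1302 m³.
RT60 = 0.161 × 1302 / 424.417 = 0.49 s.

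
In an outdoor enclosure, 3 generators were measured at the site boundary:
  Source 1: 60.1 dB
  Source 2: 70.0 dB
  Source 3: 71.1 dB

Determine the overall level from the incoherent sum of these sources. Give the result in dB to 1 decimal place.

Converting to relative power and adding: 10^(60.1/10) + 10^(70.0/10) + 10^(71.1/10) = 2.391e+07.
L_total = 10·log₁₀(2.391e+07) = 73.8 dB.

73.8 dB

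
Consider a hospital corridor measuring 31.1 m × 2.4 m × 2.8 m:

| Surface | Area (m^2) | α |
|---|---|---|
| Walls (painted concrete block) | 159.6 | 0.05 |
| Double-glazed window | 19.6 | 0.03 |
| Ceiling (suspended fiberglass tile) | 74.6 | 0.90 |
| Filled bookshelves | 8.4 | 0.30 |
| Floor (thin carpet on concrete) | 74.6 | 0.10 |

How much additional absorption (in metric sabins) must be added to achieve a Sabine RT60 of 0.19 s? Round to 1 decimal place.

91.4 sabins

A₁ = Σ Sᵢαᵢ = 159.6*0.05 + 19.6*0.03 + 74.6*0.90 + 8.4*0.30 + 74.6*0.10 = 85.688 sabins.
For T = 0.19 s, need A₂ = 0.161·V/T = 0.161·208.992/0.19 = 177.093 sabins.
Shortfall: 177.093 − 85.688 = 91.4 sabins.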